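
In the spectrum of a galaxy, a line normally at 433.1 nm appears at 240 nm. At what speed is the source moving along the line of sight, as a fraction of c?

λ'/λ₀ = 0.5541 < 1 (blueshift), so the source is approaching.
λ'/λ₀ = √((1 − β)/(1 + β)) for an approaching source ⇒ β = (1 − r²)/(1 + r²) with r = λ'/λ₀.
β = (1 − 0.3071)/(1 + 0.3071) ≈ 0.530.

0.530c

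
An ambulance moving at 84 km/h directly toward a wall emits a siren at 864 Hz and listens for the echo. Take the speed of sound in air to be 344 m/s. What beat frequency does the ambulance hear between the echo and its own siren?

126 Hz

84 km/h = 23.33 m/s.
The wall receives the sound from a moving source: f₁ = f₀ · v/(v − v_e) = 864 × 344/320.67 ≈ 926.9 Hz.
On the return leg the ambulance is a moving observer: f₂ = f₁ · (v + v_e)/v = 926.9 × 367.33/344 ≈ 989.7 Hz.
Equivalently f₂ = f₀ · (v + v_e)/(v − v_e).
Beat against the emitted tone: |f₂ − f₀| = 2v_e·f₀/(v − v_e) = 2 × 23.33 × 864/320.67 ≈ 126 Hz.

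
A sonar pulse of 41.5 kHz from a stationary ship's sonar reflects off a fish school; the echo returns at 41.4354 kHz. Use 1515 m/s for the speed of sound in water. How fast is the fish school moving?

Double Doppler shift off a moving reflector: f₂ = f₀ · (v + u)/(v − u) (u > 0 toward emitter).
Rearranging, u = v · (f₂ − f₀)/(f₂ + f₀) = 1515 × -0.0646/82.9354 ≈ -1.18 m/s.
So the fish school is moving at 1.18 m/s away from the emitter.

1.18 m/s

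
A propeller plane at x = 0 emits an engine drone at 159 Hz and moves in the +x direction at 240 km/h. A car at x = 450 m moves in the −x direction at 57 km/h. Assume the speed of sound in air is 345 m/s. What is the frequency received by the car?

206 Hz

240 km/h = 66.67 m/s; 57 km/h = 15.83 m/s.
The observer lies on the +x side, so the source is heading toward the observer and the observer is heading toward the source.
With source approaching and observer approaching, f' = f · (v + v_o)/(v − v_s).
f' = 159 × (345 + 15.83)/(345 − 66.67) = 159 × 360.83/278.33 ≈ 206 Hz.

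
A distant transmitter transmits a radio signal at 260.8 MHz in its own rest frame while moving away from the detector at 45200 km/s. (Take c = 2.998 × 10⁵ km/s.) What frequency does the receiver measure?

224.0 MHz

β = v/c = 45200/299800 = 0.1508.
Relativistic Doppler for frequency: f' = f₀ · √((1 − β)/(1 + β)).
f' = 260.8 × √(0.8492/1.1508) = 260.8 × 0.85905 ≈ 224.0 MHz.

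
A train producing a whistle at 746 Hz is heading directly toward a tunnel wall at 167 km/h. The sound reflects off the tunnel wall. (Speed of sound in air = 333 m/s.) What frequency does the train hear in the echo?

167 km/h = 46.39 m/s.
The tunnel wall receives the sound from a moving source: f₁ = f₀ · v/(v − v_e) = 746 × 333/286.61 ≈ 867 Hz.
On the return leg the train is a moving observer: f₂ = f₁ · (v + v_e)/v = 867 × 379.39/333 ≈ 987 Hz.

987 Hz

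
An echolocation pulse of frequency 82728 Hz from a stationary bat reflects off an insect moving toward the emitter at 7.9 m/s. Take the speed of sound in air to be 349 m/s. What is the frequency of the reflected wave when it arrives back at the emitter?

The insect first receives the wave as a moving observer: f₁ = f₀ · (v + u)/v = 82728 × (349 + 7.9)/349 ≈ 84601 Hz.
The reflection then acts as a moving source: f₂ = f₁ · v/(v − u) ≈ 86560 Hz.

86560 Hz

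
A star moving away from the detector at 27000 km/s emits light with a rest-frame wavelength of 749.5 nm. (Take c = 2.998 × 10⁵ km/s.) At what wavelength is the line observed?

β = v/c = 27000/299800 = 0.0901.
Relativistic Doppler for wavelength: λ' = λ₀ · √((1 + β)/(1 − β)).
λ' = 749.5 × √(1.0901/0.9099) = 749.5 × 1.09451 ≈ 820.3 nm.

820.3 nm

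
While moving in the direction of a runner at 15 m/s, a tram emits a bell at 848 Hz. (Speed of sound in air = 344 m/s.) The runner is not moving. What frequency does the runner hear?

Moving source, stationary observer: f' = f · v/(v − v_s) since the source is approaching.
f' = 848 × 344/(344 − 15) = 848 × 344/329 ≈ 887 Hz.

887 Hz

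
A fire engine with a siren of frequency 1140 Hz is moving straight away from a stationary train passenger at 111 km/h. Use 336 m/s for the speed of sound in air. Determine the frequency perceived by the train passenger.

111 km/h = 30.83 m/s.
Moving source, stationary observer: f' = f · v/(v + v_s) since the source is receding.
f' = 1140 × 336/(336 + 30.83) = 1140 × 336/366.8 ≈ 1044 Hz.

1044 Hz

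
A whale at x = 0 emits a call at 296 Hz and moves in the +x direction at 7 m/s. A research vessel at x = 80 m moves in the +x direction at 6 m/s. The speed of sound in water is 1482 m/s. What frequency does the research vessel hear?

296 Hz

The observer lies on the +x side, so the source is heading toward the observer and the observer is heading away from the source.
General Doppler shift: f' = f · (v − v_o)/(v − v_s).
f' = 296 × (1482 − 6)/(1482 − 7) = 296 × 1476/1475 ≈ 296 Hz.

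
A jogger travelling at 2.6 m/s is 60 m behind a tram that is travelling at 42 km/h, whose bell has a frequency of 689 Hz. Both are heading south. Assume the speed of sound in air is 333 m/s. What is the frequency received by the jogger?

42 km/h = 11.67 m/s.
The jogger is behind, so the tram is moving away from it while the jogger is moving toward the tram.
General Doppler shift: f' = f · (v + v_o)/(v + v_s).
f' = 689 × (333 + 2.6)/(333 + 11.67) = 689 × 335.6/344.67 ≈ 671 Hz.

671 Hz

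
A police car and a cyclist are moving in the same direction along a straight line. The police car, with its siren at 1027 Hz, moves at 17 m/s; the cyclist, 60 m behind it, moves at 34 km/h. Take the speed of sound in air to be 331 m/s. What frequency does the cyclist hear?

1005 Hz

34 km/h = 9.444 m/s.
The cyclist is behind, so the police car is moving away from it while the cyclist is moving toward the police car.
Both move, so f' = f · (v + v_o)/(v + v_s).
f' = 1027 × (331 + 9.444)/(331 + 17) = 1027 × 340.44/348 ≈ 1005 Hz.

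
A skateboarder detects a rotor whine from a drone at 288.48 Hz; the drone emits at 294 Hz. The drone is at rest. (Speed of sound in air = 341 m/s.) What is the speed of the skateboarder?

f' < f, so the skateboarder is receding.
f' = f · (v − v_o)/v ⇒ v_o = v · |f'/f − 1|.
v_o = 341 × |288.48/294 − 1| = 341 × 0.01878 ≈ 6.4 m/s.

6.4 m/s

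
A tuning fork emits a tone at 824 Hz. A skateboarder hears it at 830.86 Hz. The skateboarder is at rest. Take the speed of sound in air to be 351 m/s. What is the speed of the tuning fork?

f' > f, so the tuning fork is approaching.
f' = f · v/(v − v_s) ⇒ v_s = v · |1 − f/f'|.
v_s = 351 × |1 − 824/830.86| = 351 × 0.008257 ≈ 2.90 m/s.

2.90 m/s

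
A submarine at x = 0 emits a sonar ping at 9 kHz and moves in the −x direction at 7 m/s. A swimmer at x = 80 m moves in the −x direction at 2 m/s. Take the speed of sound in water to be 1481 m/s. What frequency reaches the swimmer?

The observer lies on the +x side, so the source is heading away from the observer and the observer is heading toward the source.
With source receding and observer approaching, f' = f · (v + v_o)/(v + v_s).
f' = 9 × (1481 + 2)/(1481 + 7) = 9 × 1483/1488 ≈ 8.97 kHz.

8.97 kHz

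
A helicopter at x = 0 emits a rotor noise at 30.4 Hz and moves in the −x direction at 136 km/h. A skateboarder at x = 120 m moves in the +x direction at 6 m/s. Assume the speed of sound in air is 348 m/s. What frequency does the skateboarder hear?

136 km/h = 37.78 m/s.
The observer lies on the +x side, so the source is heading away from the observer and the observer is heading away from the source.
Both move, so f' = f · (v − v_o)/(v + v_s).
f' = 30.4 × (348 − 6)/(348 + 37.78) = 30.4 × 342/385.78 ≈ 27.0 Hz.

27.0 Hz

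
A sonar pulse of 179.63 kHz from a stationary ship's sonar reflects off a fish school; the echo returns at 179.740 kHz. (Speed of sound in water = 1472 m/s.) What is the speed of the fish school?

Double Doppler shift off a moving reflector: f₂ = f₀ · (v + u)/(v − u) (u > 0 toward emitter).
Rearranging, u = v · (f₂ − f₀)/(f₂ + f₀) = 1472 × 0.110/359.370 ≈ 0.45 m/s.
So the fish school is moving at 0.45 m/s toward the emitter.

0.45 m/s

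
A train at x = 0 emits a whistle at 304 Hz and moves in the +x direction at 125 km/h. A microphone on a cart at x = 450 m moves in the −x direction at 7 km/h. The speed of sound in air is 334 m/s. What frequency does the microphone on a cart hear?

125 km/h = 34.72 m/s; 7 km/h = 1.944 m/s.
The observer lies on the +x side, so the source is heading toward the observer and the observer is heading toward the source.
Both move, so f' = f · (v + v_o)/(v − v_s).
f' = 304 × (334 + 1.944)/(334 − 34.72) = 304 × 335.94/299.28 ≈ 341 Hz.

341 Hz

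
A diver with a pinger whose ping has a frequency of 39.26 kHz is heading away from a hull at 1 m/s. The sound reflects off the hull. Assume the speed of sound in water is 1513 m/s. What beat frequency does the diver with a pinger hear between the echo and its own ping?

51.9 Hz

The hull receives the sound from a moving source: f₁ = f₀ · v/(v + v_e) = 39.26 × 1513/1514 ≈ 39.2341 kHz.
On the return leg the diver with a pinger is a moving observer: f₂ = f₁ · (v − v_e)/v = 39.2341 × 1512/1513 ≈ 39.2081 kHz.
Beat against the emitted tone (with f₀ = 39260 Hz): |f₂ − f₀| = 2v_e·f₀/(v + v_e) = 2 × 1 × 39260/1514 ≈ 51.9 Hz.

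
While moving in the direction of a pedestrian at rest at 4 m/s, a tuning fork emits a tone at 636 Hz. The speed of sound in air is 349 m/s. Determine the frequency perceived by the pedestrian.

Moving source, stationary observer: f' = f · v/(v − v_s) since the source is approaching.
f' = 636 × 349/(349 − 4) = 636 × 349/345 ≈ 643 Hz.

643 Hz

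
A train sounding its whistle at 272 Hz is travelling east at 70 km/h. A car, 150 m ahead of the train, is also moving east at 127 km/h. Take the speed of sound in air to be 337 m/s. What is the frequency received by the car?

70 km/h = 19.44 m/s; 127 km/h = 35.28 m/s.
The car is ahead, so the train is moving toward it while the car is moving away from the train.
With source approaching and observer receding, f' = f · (v − v_o)/(v − v_s).
f' = 272 × (337 − 35.28)/(337 − 19.44) = 272 × 301.72/317.56 ≈ 258 Hz.

258 Hz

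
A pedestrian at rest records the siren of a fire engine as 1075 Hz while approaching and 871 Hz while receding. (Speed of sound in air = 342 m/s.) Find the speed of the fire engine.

36 m/s

f₁/f₂ = (v + v_s)/(v − v_s), so v_s = v · (f₁ − f₂)/(f₁ + f₂).
v_s = 342 × (1075 − 871)/(1075 + 871) = 342 × 204/1946 ≈ 36 m/s.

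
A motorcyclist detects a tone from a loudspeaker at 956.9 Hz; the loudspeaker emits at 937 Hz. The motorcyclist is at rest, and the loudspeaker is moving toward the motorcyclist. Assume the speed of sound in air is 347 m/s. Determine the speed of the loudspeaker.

f' = f · v/(v − v_s) ⇒ v_s = v · |1 − f/f'|.
v_s = 347 × |1 − 937/956.9| = 347 × 0.0208 ≈ 7.2 m/s.

7.2 m/s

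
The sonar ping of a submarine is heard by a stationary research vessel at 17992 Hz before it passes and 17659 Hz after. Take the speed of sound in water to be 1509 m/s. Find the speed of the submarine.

f₁/f₂ = (v + v_s)/(v − v_s), so v_s = v · (f₁ − f₂)/(f₁ + f₂).
v_s = 1509 × (17992 − 17659)/(17992 + 17659) = 1509 × 333/35651 ≈ 14.1 m/s.

14.1 m/s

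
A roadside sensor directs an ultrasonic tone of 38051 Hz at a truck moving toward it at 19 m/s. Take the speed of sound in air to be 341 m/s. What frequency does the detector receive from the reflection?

The truck first receives the wave as a moving observer: f₁ = f₀ · (v + u)/v = 38051 × (341 + 19)/341 ≈ 40171 Hz.
The reflection then acts as a moving source: f₂ = f₁ · v/(v − u) ≈ 42541 Hz.

42541 Hz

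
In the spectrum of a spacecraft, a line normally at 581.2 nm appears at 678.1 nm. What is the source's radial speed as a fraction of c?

0.153

λ'/λ₀ = 1.1667 > 1 (redshift), so the source is receding.
λ'/λ₀ = √((1 + β)/(1 − β)) for a receding source ⇒ β = (r² − 1)/(r² + 1) with r = λ'/λ₀.
β = (1.3612 − 1)/(1.3612 + 1) ≈ 0.153.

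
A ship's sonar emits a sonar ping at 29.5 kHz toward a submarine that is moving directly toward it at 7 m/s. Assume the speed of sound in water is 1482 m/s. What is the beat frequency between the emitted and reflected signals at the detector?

280 Hz

The submarine first receives the wave as a moving observer: f₁ = f₀ · (v + u)/v = 29.5 × (1482 + 7)/1482 ≈ 29.639 kHz.
The reflection then acts as a moving source: f₂ = f₁ · v/(v − u) ≈ 29.780 kHz.
Equivalently f₂ = f₀ · (v + u)/(v − u).
Beat frequency (with f₀ = 29500 Hz): |f₂ − f₀| = 2u·f₀/(v − u) = 2 × 7 × 29500/1475 ≈ 280 Hz.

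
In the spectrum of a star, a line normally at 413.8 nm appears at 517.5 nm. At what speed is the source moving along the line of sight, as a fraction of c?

0.220c

λ'/λ₀ = 1.2506 > 1 (redshift), so the source is receding.
λ'/λ₀ = √((1 + β)/(1 − β)) for a receding source ⇒ β = (r² − 1)/(r² + 1) with r = λ'/λ₀.
β = (1.5640 − 1)/(1.5640 + 1) ≈ 0.220.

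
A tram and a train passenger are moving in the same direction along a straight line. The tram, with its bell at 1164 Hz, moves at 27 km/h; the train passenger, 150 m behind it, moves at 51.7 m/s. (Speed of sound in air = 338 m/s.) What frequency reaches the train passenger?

1313 Hz

27 km/h = 7.5 m/s.
The train passenger is behind, so the tram is moving away from it while the train passenger is moving toward the tram.
General Doppler shift: f' = f · (v + v_o)/(v + v_s).
f' = 1164 × (338 + 51.7)/(338 + 7.5) = 1164 × 389.7/345.5 ≈ 1313 Hz.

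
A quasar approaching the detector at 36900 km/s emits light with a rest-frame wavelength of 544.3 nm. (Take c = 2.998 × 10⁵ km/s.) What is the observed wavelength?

β = v/c = 36900/299800 = 0.1231.
Relativistic Doppler for wavelength: λ' = λ₀ · √((1 − β)/(1 + β)).
λ' = 544.3 × √(0.8769/1.1231) = 544.3 × 0.88364 ≈ 481.0 nm.

481.0 nm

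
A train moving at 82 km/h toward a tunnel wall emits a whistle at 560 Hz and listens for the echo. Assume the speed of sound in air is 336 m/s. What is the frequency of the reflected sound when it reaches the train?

641 Hz

82 km/h = 22.78 m/s.
The tunnel wall receives the sound from a moving source: f₁ = f₀ · v/(v − v_e) = 560 × 336/313.22 ≈ 601 Hz.
On the return leg the train is a moving observer: f₂ = f₁ · (v + v_e)/v = 601 × 358.78/336 ≈ 641 Hz.
Equivalently f₂ = f₀ · (v + v_e)/(v − v_e).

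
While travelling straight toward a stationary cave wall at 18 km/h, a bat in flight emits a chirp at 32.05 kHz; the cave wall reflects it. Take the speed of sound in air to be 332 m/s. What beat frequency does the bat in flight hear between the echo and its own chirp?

980 Hz

18 km/h = 5 m/s.
The cave wall receives the sound from a moving source: f₁ = f₀ · v/(v − v_e) = 32.05 × 332/327 ≈ 32.540 kHz.
On the return leg the bat in flight is a moving observer: f₂ = f₁ · (v + v_e)/v = 32.540 × 337/332 ≈ 33.030 kHz.
Equivalently f₂ = f₀ · (v + v_e)/(v − v_e).
Beat against the emitted tone (with f₀ = 32050 Hz): |f₂ − f₀| = 2v_e·f₀/(v − v_e) = 2 × 5 × 32050/327 ≈ 980 Hz.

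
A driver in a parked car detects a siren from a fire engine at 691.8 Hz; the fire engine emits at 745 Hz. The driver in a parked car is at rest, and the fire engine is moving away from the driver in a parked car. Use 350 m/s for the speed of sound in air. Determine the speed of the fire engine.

27 m/s

f' = f · v/(v + v_s) ⇒ v_s = v · |1 − f/f'|.
v_s = 350 × |1 − 745/691.8| = 350 × 0.0769 ≈ 27 m/s.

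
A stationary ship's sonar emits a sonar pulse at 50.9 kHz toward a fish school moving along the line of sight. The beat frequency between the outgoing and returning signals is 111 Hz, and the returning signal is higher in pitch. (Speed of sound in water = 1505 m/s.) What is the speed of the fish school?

Double Doppler shift off a moving reflector: f₂ = f₀ · (v + u)/(v − u) (u > 0 toward emitter).
Returning signal is higher, so f₂ = f₀ + Δf = 50900 + 111 = 51011 Hz.
Rearranging, u = v · (f₂ − f₀)/(f₂ + f₀) = 1505 × 111/101911 ≈ 1.64 m/s.
So the fish school is moving at 1.64 m/s toward the emitter.

1.64 m/s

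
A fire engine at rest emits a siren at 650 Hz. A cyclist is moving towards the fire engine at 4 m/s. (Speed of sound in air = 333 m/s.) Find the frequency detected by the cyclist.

Moving observer, stationary source: f' = f · (v + v_o)/v.
f' = 650 × (333 + 4)/333 = 650 × 337/333 ≈ 658 Hz.

658 Hz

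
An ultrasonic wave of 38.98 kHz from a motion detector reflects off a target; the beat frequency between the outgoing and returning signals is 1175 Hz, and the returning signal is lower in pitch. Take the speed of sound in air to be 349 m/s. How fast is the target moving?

5.3 m/s

Double Doppler shift off a moving reflector: f₂ = f₀ · (v + u)/(v − u) (u > 0 toward emitter).
Returning signal is lower, so f₂ = f₀ − Δf = 38980 − 1175 = 37805 Hz.
Rearranging, u = v · (f₂ − f₀)/(f₂ + f₀) = 349 × -1175/76785 ≈ -5.3 m/s.
So the target is moving at 5.3 m/s away from the emitter.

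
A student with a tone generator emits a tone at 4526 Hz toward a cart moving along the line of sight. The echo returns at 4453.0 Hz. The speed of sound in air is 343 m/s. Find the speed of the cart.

Double Doppler shift off a moving reflector: f₂ = f₀ · (v + u)/(v − u) (u > 0 toward emitter).
Rearranging, u = v · (f₂ − f₀)/(f₂ + f₀) = 343 × -73.0/8979.0 ≈ -2.79 m/s.
So the cart is moving at 2.79 m/s away from the emitter.

2.79 m/s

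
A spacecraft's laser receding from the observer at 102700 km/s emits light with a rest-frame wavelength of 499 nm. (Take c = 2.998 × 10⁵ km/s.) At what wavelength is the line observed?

713.1 nm

β = v/c = 102700/299800 = 0.3426.
Relativistic Doppler for wavelength: λ' = λ₀ · √((1 + β)/(1 − β)).
λ' = 499 × √(1.3426/0.6574) = 499 × 1.42902 ≈ 713.1 nm.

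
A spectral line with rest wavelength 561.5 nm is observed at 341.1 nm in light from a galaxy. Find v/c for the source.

λ'/λ₀ = 0.6075 < 1 (blueshift), so the source is approaching.
λ'/λ₀ = √((1 − β)/(1 + β)) for an approaching source ⇒ β = (1 − r²)/(1 + r²) with r = λ'/λ₀.
β = (1 − 0.3690)/(1 + 0.3690) ≈ 0.461.

0.461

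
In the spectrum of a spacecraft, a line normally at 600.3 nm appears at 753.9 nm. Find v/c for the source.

λ'/λ₀ = 1.2559 > 1 (redshift), so the source is receding.
λ'/λ₀ = √((1 + β)/(1 − β)) for a receding source ⇒ β = (r² − 1)/(r² + 1) with r = λ'/λ₀.
β = (1.5772 − 1)/(1.5772 + 1) ≈ 0.224.

0.224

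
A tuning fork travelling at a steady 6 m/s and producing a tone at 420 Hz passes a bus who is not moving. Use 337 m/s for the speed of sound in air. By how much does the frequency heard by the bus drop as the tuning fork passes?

Approaching: f₁ = f · v/(v − v_s) = 420 × 337/331 ≈ 427.6 Hz.
Receding: f₂ = f · v/(v + v_s) = 420 × 337/343 ≈ 412.7 Hz.
Drop: f₁ − f₂ = 2f·v·v_s/(v² − v_s²) = 2 × 420 × 337 × 6/(337² − 6²) ≈ 15.0 Hz.

15.0 Hz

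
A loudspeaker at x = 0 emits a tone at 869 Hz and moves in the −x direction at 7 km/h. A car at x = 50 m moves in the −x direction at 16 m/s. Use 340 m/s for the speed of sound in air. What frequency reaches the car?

7 km/h = 1.944 m/s.
The observer lies on the +x side, so the source is heading away from the observer and the observer is heading toward the source.
General Doppler shift: f' = f · (v + v_o)/(v + v_s).
f' = 869 × (340 + 16)/(340 + 1.944) = 869 × 356/341.94 ≈ 905 Hz.

905 Hz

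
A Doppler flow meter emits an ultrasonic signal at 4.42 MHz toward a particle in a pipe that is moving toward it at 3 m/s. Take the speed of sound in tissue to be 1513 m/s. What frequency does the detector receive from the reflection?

4.438 MHz

The particle in a pipe first receives the wave as a moving observer: f₁ = f₀ · (v + u)/v = 4.42 × (1513 + 3)/1513 ≈ 4.429 MHz.
On reflection it acts as a source moving toward the stationary detector: f₂ = f₁ · v/(v − u) = 4.429 × 1513/1510 ≈ 4.438 MHz.
Equivalently f₂ = f₀ · (v + u)/(v − u).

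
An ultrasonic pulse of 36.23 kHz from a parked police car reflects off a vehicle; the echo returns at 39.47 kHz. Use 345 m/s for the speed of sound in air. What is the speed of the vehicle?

14.8 m/s

Double Doppler shift off a moving reflector: f₂ = f₀ · (v + u)/(v − u) (u > 0 toward emitter).
Rearranging, u = v · (f₂ − f₀)/(f₂ + f₀) = 345 × 3.24/75.70 ≈ 14.8 m/s.
So the vehicle is moving at 14.8 m/s toward the emitter.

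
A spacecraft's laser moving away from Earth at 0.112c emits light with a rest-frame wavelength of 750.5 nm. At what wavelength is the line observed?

Relativistic Doppler for wavelength: λ' = λ₀ · √((1 + β)/(1 − β)).
λ' = 750.5 × √(1.1120/0.8880) = 750.5 × 1.11904 ≈ 839.8 nm.

839.8 nm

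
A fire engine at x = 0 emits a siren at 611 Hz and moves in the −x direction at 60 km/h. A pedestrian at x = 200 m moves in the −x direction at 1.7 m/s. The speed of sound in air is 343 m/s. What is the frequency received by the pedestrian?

586 Hz

60 km/h = 16.67 m/s.
The observer lies on the +x side, so the source is heading away from the observer and the observer is heading toward the source.
General Doppler shift: f' = f · (v + v_o)/(v + v_s).
f' = 611 × (343 + 1.7)/(343 + 16.67) = 611 × 344.7/359.67 ≈ 586 Hz.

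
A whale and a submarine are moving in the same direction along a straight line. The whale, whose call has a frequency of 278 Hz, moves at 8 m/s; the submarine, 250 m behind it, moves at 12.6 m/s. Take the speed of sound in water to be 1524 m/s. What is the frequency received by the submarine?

The submarine is behind, so the whale is moving away from it while the submarine is moving toward the whale.
General Doppler shift: f' = f · (v + v_o)/(v + v_s).
f' = 278 × (1524 + 12.6)/(1524 + 8) = 278 × 1536.6/1532 ≈ 279 Hz.

279 Hz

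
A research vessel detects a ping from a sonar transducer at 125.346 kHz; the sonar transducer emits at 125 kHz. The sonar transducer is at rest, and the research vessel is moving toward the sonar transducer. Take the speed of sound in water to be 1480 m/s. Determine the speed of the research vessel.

4.1 m/s

f' = f · (v + v_o)/v ⇒ v_o = v · |f'/f − 1|.
v_o = 1480 × |125.346/125 − 1| = 1480 × 0.002768 ≈ 4.1 m/s.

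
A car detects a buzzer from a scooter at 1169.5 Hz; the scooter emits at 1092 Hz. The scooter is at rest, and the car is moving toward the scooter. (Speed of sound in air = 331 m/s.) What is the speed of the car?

f' = f · (v + v_o)/v ⇒ v_o = v · |f'/f − 1|.
v_o = 331 × |1169.5/1092 − 1| = 331 × 0.07097 ≈ 23.5 m/s.

23.5 m/s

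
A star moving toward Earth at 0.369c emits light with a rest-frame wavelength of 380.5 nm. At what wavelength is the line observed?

258.3 nm

Relativistic Doppler for wavelength: λ' = λ₀ · √((1 − β)/(1 + β)).
λ' = 380.5 × √(0.6310/1.3690) = 380.5 × 0.67891 ≈ 258.3 nm.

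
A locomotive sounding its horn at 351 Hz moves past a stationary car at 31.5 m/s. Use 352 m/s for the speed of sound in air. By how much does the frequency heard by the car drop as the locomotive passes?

Approaching: f₁ = f · v/(v − v_s) = 351 × 352/320.5 ≈ 385.5 Hz.
Receding: f₂ = f · v/(v + v_s) = 351 × 352/383.5 ≈ 322.2 Hz.
Drop: f₁ − f₂ = 2f·v·v_s/(v² − v_s²) = 2 × 351 × 352 × 31.5/(352² − 31.5²) ≈ 63.3 Hz.

63.3 Hz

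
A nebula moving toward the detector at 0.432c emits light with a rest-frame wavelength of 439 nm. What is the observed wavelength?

Relativistic Doppler for wavelength: λ' = λ₀ · √((1 − β)/(1 + β)).
λ' = 439 × √(0.5680/1.4320) = 439 × 0.62980 ≈ 276.5 nm.

276.5 nm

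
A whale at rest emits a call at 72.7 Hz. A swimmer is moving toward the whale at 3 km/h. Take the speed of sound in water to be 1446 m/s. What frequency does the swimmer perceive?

3 km/h = 0.8333 m/s.
Moving observer, stationary source: f' = f · (v + v_o)/v.
f' = 72.7 × (1446 + 0.8333)/1446 = 72.7 × 1446.8/1446 ≈ 73 Hz.

73 Hz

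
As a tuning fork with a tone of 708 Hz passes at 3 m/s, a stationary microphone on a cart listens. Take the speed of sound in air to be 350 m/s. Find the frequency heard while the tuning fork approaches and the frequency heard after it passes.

714 Hz approaching; 702 Hz receding

Approaching: f₁ = f · v/(v − v_s) = 708 × 350/347 ≈ 714 Hz.
Receding: f₂ = f · v/(v + v_s) = 708 × 350/353 ≈ 702 Hz.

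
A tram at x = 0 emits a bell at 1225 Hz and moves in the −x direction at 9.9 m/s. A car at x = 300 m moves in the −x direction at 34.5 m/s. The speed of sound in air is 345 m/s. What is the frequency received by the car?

The observer lies on the +x side, so the source is heading away from the observer and the observer is heading toward the source.
With source receding and observer approaching, f' = f · (v + v_o)/(v + v_s).
f' = 1225 × (345 + 34.5)/(345 + 9.9) = 1225 × 379.5/354.9 ≈ 1310 Hz.

1310 Hz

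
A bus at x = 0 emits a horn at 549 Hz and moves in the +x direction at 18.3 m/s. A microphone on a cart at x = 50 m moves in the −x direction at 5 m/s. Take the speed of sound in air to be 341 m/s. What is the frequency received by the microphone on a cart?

589 Hz

The observer lies on the +x side, so the source is heading toward the observer and the observer is heading toward the source.
Both move, so f' = f · (v + v_o)/(v − v_s).
f' = 549 × (341 + 5)/(341 − 18.3) = 549 × 346/322.7 ≈ 589 Hz.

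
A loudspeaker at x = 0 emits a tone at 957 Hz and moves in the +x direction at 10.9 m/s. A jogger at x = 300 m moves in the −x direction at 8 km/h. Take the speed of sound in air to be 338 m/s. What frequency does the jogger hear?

8 km/h = 2.222 m/s.
The observer lies on the +x side, so the source is heading toward the observer and the observer is heading toward the source.
With source approaching and observer approaching, f' = f · (v + v_o)/(v − v_s).
f' = 957 × (338 + 2.222)/(338 − 10.9) = 957 × 340.22/327.1 ≈ 995 Hz.

995 Hz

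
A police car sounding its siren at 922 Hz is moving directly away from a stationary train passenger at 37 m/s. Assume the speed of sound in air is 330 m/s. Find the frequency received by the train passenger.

Only the source moves, away from the listener, so f' = f · v/(v + v_s).
f' = 922 × 330/(330 + 37) = 922 × 330/367 ≈ 829 Hz.

829 Hz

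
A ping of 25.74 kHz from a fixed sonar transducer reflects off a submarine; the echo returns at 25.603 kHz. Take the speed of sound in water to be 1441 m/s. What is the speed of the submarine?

3.8 m/s

Double Doppler shift off a moving reflector: f₂ = f₀ · (v + u)/(v − u) (u > 0 toward emitter).
Rearranging, u = v · (f₂ − f₀)/(f₂ + f₀) = 1441 × -0.137/51.343 ≈ -3.8 m/s.
So the submarine is moving at 3.8 m/s away from the emitter.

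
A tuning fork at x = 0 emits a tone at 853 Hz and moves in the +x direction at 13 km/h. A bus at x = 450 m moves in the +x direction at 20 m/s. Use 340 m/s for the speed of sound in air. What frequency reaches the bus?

13 km/h = 3.611 m/s.
The observer lies on the +x side, so the source is heading toward the observer and the observer is heading away from the source.
Both move, so f' = f · (v − v_o)/(v − v_s).
f' = 853 × (340 − 20)/(340 − 3.611) = 853 × 320/336.39 ≈ 811 Hz.

811 Hz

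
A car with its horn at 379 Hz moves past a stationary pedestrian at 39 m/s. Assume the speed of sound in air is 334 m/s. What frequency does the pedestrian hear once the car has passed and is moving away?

Receding: f₂ = f · v/(v + v_s) = 379 × 334/373 ≈ 339 Hz.

339 Hz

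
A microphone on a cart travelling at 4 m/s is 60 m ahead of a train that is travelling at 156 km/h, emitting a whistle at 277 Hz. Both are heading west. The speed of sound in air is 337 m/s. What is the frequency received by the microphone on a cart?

156 km/h = 43.33 m/s.
The microphone on a cart is ahead, so the train is moving toward it while the microphone on a cart is moving away from the train.
With source approaching and observer receding, f' = f · (v − v_o)/(v − v_s).
f' = 277 × (337 − 4)/(337 − 43.33) = 277 × 333/293.67 ≈ 314 Hz.

314 Hz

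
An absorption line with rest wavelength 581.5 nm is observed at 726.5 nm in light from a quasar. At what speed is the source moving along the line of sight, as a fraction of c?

0.219

λ'/λ₀ = 1.2494 > 1 (redshift), so the source is receding.
λ'/λ₀ = √((1 + β)/(1 − β)) for a receding source ⇒ β = (r² − 1)/(r² + 1) with r = λ'/λ₀.
β = (1.5609 − 1)/(1.5609 + 1) ≈ 0.219.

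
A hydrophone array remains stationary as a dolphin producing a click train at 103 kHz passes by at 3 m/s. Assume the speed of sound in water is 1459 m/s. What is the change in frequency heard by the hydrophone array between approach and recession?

0.424 kHz

Approaching: f₁ = f · v/(v − v_s) = 103 × 1459/1456 ≈ 103.212 kHz.
Receding: f₂ = f · v/(v + v_s) = 103 × 1459/1462 ≈ 102.789 kHz.
Drop: f₁ − f₂ = 2f·v·v_s/(v² − v_s²) = 2 × 103 × 1459 × 3/(1459² − 3²) ≈ 0.424 kHz.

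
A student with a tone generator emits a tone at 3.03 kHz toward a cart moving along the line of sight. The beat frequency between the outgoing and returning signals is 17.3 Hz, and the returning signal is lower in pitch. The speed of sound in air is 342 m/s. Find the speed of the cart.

0.98 m/s

Double Doppler shift off a moving reflector: f₂ = f₀ · (v + u)/(v − u) (u > 0 toward emitter).
Returning signal is lower, so f₂ = f₀ − Δf = 3030 − 17.3 = 3012.7 Hz.
Rearranging, u = v · (f₂ − f₀)/(f₂ + f₀) = 342 × -17.3/6042.7 ≈ -0.98 m/s.
So the cart is moving at 0.98 m/s away from the emitter.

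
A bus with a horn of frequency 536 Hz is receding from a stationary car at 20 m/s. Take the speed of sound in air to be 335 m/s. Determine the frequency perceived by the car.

506 Hz

Moving source, stationary observer: f' = f · v/(v + v_s) since the source is receding.
f' = 536 × 335/(335 + 20) = 536 × 335/355 ≈ 506 Hz.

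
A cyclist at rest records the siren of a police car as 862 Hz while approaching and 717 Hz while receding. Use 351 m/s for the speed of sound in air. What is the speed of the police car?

32 m/s

f₁/f₂ = (v + v_s)/(v − v_s), so v_s = v · (f₁ − f₂)/(f₁ + f₂).
v_s = 351 × (862 − 717)/(862 + 717) = 351 × 145/1579 ≈ 32 m/s.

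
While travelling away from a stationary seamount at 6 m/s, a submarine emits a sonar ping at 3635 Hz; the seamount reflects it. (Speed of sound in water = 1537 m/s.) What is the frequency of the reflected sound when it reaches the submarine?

The seamount receives the sound from a moving source: f₁ = f₀ · v/(v + v_e) = 3635 × 1537/1543 ≈ 3621 Hz.
On the return leg the submarine is a moving observer: f₂ = f₁ · (v − v_e)/v = 3621 × 1531/1537 ≈ 3607 Hz.
Equivalently f₂ = f₀ · (v − v_e)/(v + v_e).

3607 Hz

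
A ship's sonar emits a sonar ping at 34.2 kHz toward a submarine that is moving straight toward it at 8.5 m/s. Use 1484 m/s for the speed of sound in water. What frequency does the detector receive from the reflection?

At the submarine (a moving observer), f₁ = f₀ · (v + u)/v = 34.2 × 1492.5/1484 ≈ 34.4 kHz.
The reflection then acts as a moving source: f₂ = f₁ · v/(v − u) ≈ 34.6 kHz.
Equivalently f₂ = f₀ · (v + u)/(v − u).

34.6 kHz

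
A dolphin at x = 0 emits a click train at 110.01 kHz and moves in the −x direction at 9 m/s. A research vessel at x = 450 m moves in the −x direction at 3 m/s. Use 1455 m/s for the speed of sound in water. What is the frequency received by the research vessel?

109.6 kHz

The observer lies on the +x side, so the source is heading away from the observer and the observer is heading toward the source.
General Doppler shift: f' = f · (v + v_o)/(v + v_s).
f' = 110.01 × (1455 + 3)/(1455 + 9) = 110.01 × 1458/1464 ≈ 109.6 kHz.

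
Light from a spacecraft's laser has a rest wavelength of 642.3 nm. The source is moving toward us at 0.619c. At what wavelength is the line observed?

Relativistic Doppler for wavelength: λ' = λ₀ · √((1 − β)/(1 + β)).
λ' = 642.3 × √(0.3810/1.6190) = 642.3 × 0.48511 ≈ 311.6 nm.

311.6 nm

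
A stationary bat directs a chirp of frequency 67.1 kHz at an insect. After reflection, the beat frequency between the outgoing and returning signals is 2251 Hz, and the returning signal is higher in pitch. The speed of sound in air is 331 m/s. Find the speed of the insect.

5.5 m/s

Double Doppler shift off a moving reflector: f₂ = f₀ · (v + u)/(v − u) (u > 0 toward emitter).
Returning signal is higher, so f₂ = f₀ + Δf = 67100 + 2251 = 69351 Hz.
Rearranging, u = v · (f₂ − f₀)/(f₂ + f₀) = 331 × 2251/136451 ≈ 5.5 m/s.
So the insect is moving at 5.5 m/s toward the emitter.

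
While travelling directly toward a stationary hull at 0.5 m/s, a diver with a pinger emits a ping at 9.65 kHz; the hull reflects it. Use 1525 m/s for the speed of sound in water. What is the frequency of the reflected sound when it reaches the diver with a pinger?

The hull receives the sound from a moving source: f₁ = f₀ · v/(v − v_e) = 9.65 × 1525/1524.5 ≈ 9.65 kHz.
On the return leg the diver with a pinger is a moving observer: f₂ = f₁ · (v + v_e)/v = 9.65 × 1525.5/1525 ≈ 9.66 kHz.
Equivalently f₂ = f₀ · (v + v_e)/(v − v_e).

9.66 kHz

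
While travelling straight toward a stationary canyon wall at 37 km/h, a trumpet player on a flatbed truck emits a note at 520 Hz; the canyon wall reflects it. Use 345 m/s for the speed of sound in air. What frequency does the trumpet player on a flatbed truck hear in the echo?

552 Hz

37 km/h = 10.28 m/s.
The canyon wall receives the sound from a moving source: f₁ = f₀ · v/(v − v_e) = 520 × 345/334.72 ≈ 536 Hz.
On the return leg the trumpet player on a flatbed truck is a moving observer: f₂ = f₁ · (v + v_e)/v = 536 × 355.28/345 ≈ 552 Hz.
Equivalently f₂ = f₀ · (v + v_e)/(v − v_e).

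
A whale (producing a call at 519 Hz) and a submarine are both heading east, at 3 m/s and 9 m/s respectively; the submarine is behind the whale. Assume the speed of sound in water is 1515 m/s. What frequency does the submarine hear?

The submarine is behind, so the whale is moving away from it while the submarine is moving toward the whale.
General Doppler shift: f' = f · (v + v_o)/(v + v_s).
f' = 519 × (1515 + 9)/(1515 + 3) = 519 × 1524/1518 ≈ 521 Hz.

521 Hz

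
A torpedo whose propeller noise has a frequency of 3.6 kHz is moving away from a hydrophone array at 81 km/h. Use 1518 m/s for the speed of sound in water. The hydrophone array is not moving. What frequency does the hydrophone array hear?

3.55 kHz

81 km/h = 22.5 m/s.
Only the source moves, away from the listener, so f' = f · v/(v + v_s).
f' = 3.6 × 1518/(1518 + 22.5) = 3.6 × 1518/1540 ≈ 3.55 kHz.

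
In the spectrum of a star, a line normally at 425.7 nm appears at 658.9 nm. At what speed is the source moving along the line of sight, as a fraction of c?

λ'/λ₀ = 1.5478 > 1 (redshift), so the source is receding.
λ'/λ₀ = √((1 + β)/(1 − β)) for a receding source ⇒ β = (r² − 1)/(r² + 1) with r = λ'/λ₀.
β = (2.3957 − 1)/(2.3957 + 1) ≈ 0.411.

0.411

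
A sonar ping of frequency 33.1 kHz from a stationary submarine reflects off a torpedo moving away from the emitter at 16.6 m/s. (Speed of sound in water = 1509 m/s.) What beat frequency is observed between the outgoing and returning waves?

720 Hz

At the torpedo (a moving observer), f₁ = f₀ · (v − u)/v = 33.1 × 1492.4/1509 ≈ 32.736 kHz.
The reflection then acts as a moving source: f₂ = f₁ · v/(v + u) ≈ 32.380 kHz.
Beat frequency (with f₀ = 33100 Hz): |f₂ − f₀| = 2u·f₀/(v + u) = 2 × 16.6 × 33100/1525.6 ≈ 720 Hz.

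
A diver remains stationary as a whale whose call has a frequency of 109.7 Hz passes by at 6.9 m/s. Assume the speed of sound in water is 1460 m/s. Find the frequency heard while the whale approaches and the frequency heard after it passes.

110 Hz approaching; 109 Hz receding

Approaching: f₁ = f · v/(v − v_s) = 109.7 × 1460/1453.1 ≈ 110 Hz.
Receding: f₂ = f · v/(v + v_s) = 109.7 × 1460/1466.9 ≈ 109 Hz.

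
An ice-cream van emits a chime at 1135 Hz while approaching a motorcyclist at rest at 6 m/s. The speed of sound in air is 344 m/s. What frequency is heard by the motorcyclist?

Only the source moves, toward the listener, so f' = f · v/(v − v_s).
f' = 1135 × 344/(344 − 6) = 1135 × 344/338 ≈ 1155 Hz.

1155 Hz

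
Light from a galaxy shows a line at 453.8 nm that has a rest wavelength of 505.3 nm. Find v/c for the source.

λ'/λ₀ = 0.8981 < 1 (blueshift), so the source is approaching.
λ'/λ₀ = √((1 − β)/(1 + β)) for an approaching source ⇒ β = (1 − r²)/(1 + r²) with r = λ'/λ₀.
β = (1 − 0.8065)/(1 + 0.8065) ≈ 0.107.

0.107c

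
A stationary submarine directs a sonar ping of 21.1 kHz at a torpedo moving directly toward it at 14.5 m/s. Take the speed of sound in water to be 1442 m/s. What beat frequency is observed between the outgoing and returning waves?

429 Hz

The torpedo first receives the wave as a moving observer: f₁ = f₀ · (v + u)/v = 21.1 × (1442 + 14.5)/1442 ≈ 21.312 kHz.
The reflection then acts as a moving source: f₂ = f₁ · v/(v − u) ≈ 21.529 kHz.
Beat frequency (with f₀ = 21100 Hz): |f₂ − f₀| = 2u·f₀/(v − u) = 2 × 14.5 × 21100/1427.5 ≈ 429 Hz.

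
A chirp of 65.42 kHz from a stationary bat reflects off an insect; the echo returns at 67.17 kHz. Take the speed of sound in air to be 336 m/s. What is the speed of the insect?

4.4 m/s

Double Doppler shift off a moving reflector: f₂ = f₀ · (v + u)/(v − u) (u > 0 toward emitter).
Rearranging, u = v · (f₂ − f₀)/(f₂ + f₀) = 336 × 1.75/132.59 ≈ 4.4 m/s.
So the insect is moving at 4.4 m/s toward the emitter.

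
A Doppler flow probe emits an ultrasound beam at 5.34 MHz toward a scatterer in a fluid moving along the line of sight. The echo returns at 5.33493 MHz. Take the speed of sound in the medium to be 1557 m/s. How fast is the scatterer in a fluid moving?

Double Doppler shift off a moving reflector: f₂ = f₀ · (v + u)/(v − u) (u > 0 toward emitter).
Rearranging, u = v · (f₂ − f₀)/(f₂ + f₀) = 1557 × -0.00507/10.67493 ≈ -0.74 m/s.
So the scatterer in a fluid is moving at 0.74 m/s away from the emitter.

0.74 m/s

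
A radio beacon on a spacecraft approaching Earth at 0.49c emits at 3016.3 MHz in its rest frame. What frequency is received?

Relativistic Doppler for frequency: f' = f₀ · √((1 + β)/(1 − β)).
f' = 3016.3 × √(1.4900/0.5100) = 3016.3 × 1.70926 ≈ 5155.6 MHz.

5155.6 MHz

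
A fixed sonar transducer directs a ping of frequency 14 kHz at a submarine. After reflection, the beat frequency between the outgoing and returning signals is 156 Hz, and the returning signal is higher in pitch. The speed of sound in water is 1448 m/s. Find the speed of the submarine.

8.0 m/s

Double Doppler shift off a moving reflector: f₂ = f₀ · (v + u)/(v − u) (u > 0 toward emitter).
Returning signal is higher, so f₂ = f₀ + Δf = 14000 + 156 = 14156 Hz.
Rearranging, u = v · (f₂ − f₀)/(f₂ + f₀) = 1448 × 156/28156 ≈ 8.0 m/s.
So the submarine is moving at 8.0 m/s toward the emitter.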